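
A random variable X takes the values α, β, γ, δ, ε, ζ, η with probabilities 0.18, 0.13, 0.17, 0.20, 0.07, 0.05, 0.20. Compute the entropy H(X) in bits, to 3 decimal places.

2.676 bits

H = −Σ pᵢ log₂ pᵢ.
−0.18·log₂(0.18) = 0.4453
−0.13·log₂(0.13) = 0.3826
−0.17·log₂(0.17) = 0.4346
−0.20·log₂(0.20) = 0.4644
−0.07·log₂(0.07) = 0.2686
−0.05·log₂(0.05) = 0.2161
−0.20·log₂(0.20) = 0.4644
Sum ≈ 2.6760 → 2.676 bits.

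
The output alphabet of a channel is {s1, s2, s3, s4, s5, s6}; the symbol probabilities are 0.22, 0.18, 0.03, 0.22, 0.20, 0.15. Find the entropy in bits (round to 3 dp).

2.433 bits

H = −Σ pᵢ log₂ pᵢ.
−0.22·log₂(0.22) = 0.4806
−0.18·log₂(0.18) = 0.4453
−0.03·log₂(0.03) = 0.1518
−0.22·log₂(0.22) = 0.4806
−0.20·log₂(0.20) = 0.4644
−0.15·log₂(0.15) = 0.4105
Sum ≈ 2.4332 → 2.433 bits.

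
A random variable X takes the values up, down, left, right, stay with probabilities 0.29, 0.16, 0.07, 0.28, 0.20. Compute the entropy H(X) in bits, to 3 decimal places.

2.188 bits

H = −Σ pᵢ log₂ pᵢ.
−0.29·log₂(0.29) = 0.5179
−0.16·log₂(0.16) = 0.4230
−0.07·log₂(0.07) = 0.2686
−0.28·log₂(0.28) = 0.5142
−0.20·log₂(0.20) = 0.4644
Sum ≈ 2.1881 → 2.188 bits.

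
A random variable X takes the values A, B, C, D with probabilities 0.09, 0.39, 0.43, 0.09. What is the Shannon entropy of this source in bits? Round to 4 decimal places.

H = −Σ pᵢ log₂ pᵢ.
−0.09·log₂(0.09) = 0.3127
−0.39·log₂(0.39) = 0.5298
−0.43·log₂(0.43) = 0.5236
−0.09·log₂(0.09) = 0.3127
Sum ≈ 1.6787 → 1.6787 bits.

1.6787 bits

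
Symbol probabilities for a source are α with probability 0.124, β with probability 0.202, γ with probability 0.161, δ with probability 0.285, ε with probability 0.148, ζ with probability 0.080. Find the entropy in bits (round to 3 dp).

H = −Σ pᵢ log₂ pᵢ.
−0.124·log₂(0.124) = 0.3734
−0.202·log₂(0.202) = 0.4661
−0.161·log₂(0.161) = 0.4242
−0.285·log₂(0.285) = 0.5161
−0.148·log₂(0.148) = 0.4079
−0.080·log₂(0.080) = 0.2915
Sum ≈ 2.4794 → 2.479 bits.

2.479 bits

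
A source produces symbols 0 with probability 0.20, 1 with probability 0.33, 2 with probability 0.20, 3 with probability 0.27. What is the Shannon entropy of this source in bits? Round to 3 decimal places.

1.967 bits

H = −Σ pᵢ log₂ pᵢ.
−0.20·log₂(0.20) = 0.4644
−0.33·log₂(0.33) = 0.5278
−0.20·log₂(0.20) = 0.4644
−0.27·log₂(0.27) = 0.5100
Sum ≈ 1.9666 → 1.967 bits.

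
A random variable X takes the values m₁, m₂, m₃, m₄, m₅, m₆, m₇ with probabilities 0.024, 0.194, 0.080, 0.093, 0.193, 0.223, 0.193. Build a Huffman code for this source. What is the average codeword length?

2.687 bits/symbol

Repeatedly combine the two least-probable nodes; the expected code length is the sum of the merged weights.
merge 3/125 + 2/25 → 13/125
merge 93/1000 + 13/125 → 197/1000
merge 193/1000 + 193/1000 → 193/500
merge 97/500 + 197/1000 → 391/1000
merge 223/1000 + 193/500 → 609/1000
merge 391/1000 + 609/1000 → 1
L = 13/125 + 197/1000 + 193/500 + 391/1000 + 609/1000 + 1 = 2687/1000 = 2.687 bits/symbol.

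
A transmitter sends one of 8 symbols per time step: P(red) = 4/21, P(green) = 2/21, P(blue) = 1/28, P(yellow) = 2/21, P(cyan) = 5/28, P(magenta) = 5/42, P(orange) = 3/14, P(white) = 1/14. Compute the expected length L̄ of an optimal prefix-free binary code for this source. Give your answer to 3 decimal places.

2.893 bits/symbol

Repeatedly combine the two least-probable nodes; the expected code length is the sum of the merged weights.
merge 1/28 + 1/14 → 3/28
merge 2/21 + 2/21 → 4/21
merge 3/28 + 5/42 → 19/84
merge 5/28 + 4/21 → 31/84
merge 4/21 + 3/14 → 17/42
merge 19/84 + 31/84 → 25/42
merge 17/42 + 25/42 → 1
L = 3/28 + 4/21 + 19/84 + 31/84 + 17/42 + 25/42 + 1 = 81/28 ≈ 2.893 bits/symbol.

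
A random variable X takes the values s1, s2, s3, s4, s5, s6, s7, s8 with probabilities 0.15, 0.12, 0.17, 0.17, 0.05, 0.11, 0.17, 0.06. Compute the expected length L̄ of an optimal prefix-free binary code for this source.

Repeatedly combine the two least-probable nodes; the expected code length is the sum of the merged weights.
merge 1/20 + 3/50 → 11/100
merge 11/100 + 11/100 → 11/50
merge 3/25 + 3/20 → 27/100
merge 17/100 + 17/100 → 17/50
merge 17/100 + 11/50 → 39/100
merge 27/100 + 17/50 → 61/100
merge 39/100 + 61/100 → 1
L = 11/100 + 11/50 + 27/100 + 17/50 + 39/100 + 61/100 + 1 = 147/50 = 2.94 bits/symbol.

2.94 bits/symbol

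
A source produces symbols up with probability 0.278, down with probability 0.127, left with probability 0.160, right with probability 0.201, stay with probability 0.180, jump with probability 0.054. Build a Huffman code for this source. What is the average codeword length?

2.521 bits/symbol

Repeatedly combine the two least-probable nodes; the expected code length is the sum of the merged weights.
merge 27/500 + 127/1000 → 181/1000
merge 4/25 + 9/50 → 17/50
merge 181/1000 + 201/1000 → 191/500
merge 139/500 + 17/50 → 309/500
merge 191/500 + 309/500 → 1
L = 181/1000 + 17/50 + 191/500 + 309/500 + 1 = 2521/1000 = 2.521 bits/symbol.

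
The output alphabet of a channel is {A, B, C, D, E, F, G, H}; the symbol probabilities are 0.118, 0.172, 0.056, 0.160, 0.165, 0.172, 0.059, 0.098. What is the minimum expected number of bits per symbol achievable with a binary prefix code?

Repeatedly combine the two least-probable nodes; the expected code length is the sum of the merged weights.
merge 7/125 + 59/1000 → 23/200
merge 49/500 + 23/200 → 213/1000
merge 59/500 + 4/25 → 139/500
merge 33/200 + 43/250 → 337/1000
merge 43/250 + 213/1000 → 77/200
merge 139/500 + 337/1000 → 123/200
merge 77/200 + 123/200 → 1
L = 23/200 + 213/1000 + 139/500 + 337/1000 + 77/200 + 123/200 + 1 = 2943/1000 = 2.943 bits/symbol.

2.943 bits/symbol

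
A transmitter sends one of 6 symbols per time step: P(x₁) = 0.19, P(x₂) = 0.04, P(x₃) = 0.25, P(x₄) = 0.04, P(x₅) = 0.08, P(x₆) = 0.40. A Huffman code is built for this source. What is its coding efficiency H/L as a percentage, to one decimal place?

98.0%

Entropy H = −Σ p log₂ p ≈ 2.1470 bits.
Huffman merges: 1/25+1/25→2/25; 2/25+2/25→4/25; 4/25+19/100→7/20; 1/4+7/20→3/5; 2/5+3/5→1. L = 219/100 ≈ 2.1900.
Efficiency = H/L = 2.1470/2.1900 = 98.0%.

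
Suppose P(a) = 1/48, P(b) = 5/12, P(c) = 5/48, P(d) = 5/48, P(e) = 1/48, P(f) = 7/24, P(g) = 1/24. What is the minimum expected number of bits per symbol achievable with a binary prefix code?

Repeatedly combine the two least-probable nodes; the expected code length is the sum of the merged weights.
merge 1/48 + 1/48 → 1/24
merge 1/24 + 1/24 → 1/12
merge 1/12 + 5/48 → 3/16
merge 5/48 + 3/16 → 7/24
merge 7/24 + 7/24 → 7/12
merge 5/12 + 7/12 → 1
L = 1/24 + 1/12 + 3/16 + 7/24 + 7/12 + 1 = 35/16 = 2.1875 bits/symbol.

2.1875 bits/symbol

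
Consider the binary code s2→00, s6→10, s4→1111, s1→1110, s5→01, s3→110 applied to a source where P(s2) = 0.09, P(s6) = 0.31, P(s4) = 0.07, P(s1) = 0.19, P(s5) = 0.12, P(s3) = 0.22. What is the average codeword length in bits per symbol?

L̄ = Σ pᵢ·ℓᵢ = 0.09·2 + 0.31·2 + 0.07·4 + 0.19·4 + 0.12·2 + 0.22·3 = 2.74 bits/symbol.

2.74 bits/symbol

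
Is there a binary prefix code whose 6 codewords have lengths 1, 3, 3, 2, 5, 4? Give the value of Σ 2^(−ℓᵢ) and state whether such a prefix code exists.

1.09375; no

With common denominator 2^5 = 32: Σ 2^(−ℓᵢ) = 16/32 + 4/32 + 4/32 + 8/32 + 1/32 + 2/32 = 35/32 = 1.09375.
Kraft's inequality requires Σ ≤ 1; here Σ = 1.09375 > 1, so no such prefix code exists.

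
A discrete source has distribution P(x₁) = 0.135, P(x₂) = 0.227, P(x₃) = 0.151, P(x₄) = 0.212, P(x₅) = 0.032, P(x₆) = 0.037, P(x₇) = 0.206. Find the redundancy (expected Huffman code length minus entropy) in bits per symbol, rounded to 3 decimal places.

Entropy H = −Σ p log₂ p ≈ 2.5663 bits.
Huffman merges: 4/125+37/1000→69/1000; 69/1000+27/200→51/250; 151/1000+51/250→71/200; 103/500+53/250→209/500; 227/1000+71/200→291/500; 209/500+291/500→1. L = 657/250 ≈ 2.6280.
L − H = 2.6280 − 2.5663 = 0.062 bits.

0.062 bits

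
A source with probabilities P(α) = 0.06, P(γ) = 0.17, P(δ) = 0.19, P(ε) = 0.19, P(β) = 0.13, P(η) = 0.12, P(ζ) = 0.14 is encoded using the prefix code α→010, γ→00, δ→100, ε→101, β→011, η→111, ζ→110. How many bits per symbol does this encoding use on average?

2.83 bits/symbol

L̄ = Σ pᵢ·ℓᵢ = 0.06·3 + 0.17·2 + 0.19·3 + 0.19·3 + 0.13·3 + 0.12·3 + 0.14·3 = 2.83 bits/symbol.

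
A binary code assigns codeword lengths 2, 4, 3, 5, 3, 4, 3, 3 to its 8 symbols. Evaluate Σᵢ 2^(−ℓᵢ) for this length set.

0.90625

With common denominator 2^5 = 32: Σ 2^(−ℓᵢ) = 8/32 + 2/32 + 4/32 + 1/32 + 4/32 + 2/32 + 4/32 + 4/32 = 29/32 = 0.90625.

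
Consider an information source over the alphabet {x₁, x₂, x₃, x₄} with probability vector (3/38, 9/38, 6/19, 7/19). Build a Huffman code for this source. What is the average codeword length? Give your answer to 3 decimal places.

1.947 bits/symbol

Repeatedly combine the two least-probable nodes; the expected code length is the sum of the merged weights.
merge 3/38 + 9/38 → 6/19
merge 6/19 + 6/19 → 12/19
merge 7/19 + 12/19 → 1
L = 6/19 + 12/19 + 1 = 37/19 ≈ 1.947 bits/symbol.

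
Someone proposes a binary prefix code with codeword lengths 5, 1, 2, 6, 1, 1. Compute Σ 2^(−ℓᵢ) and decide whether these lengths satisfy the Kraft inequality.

With common denominator 2^6 = 64: Σ 2^(−ℓᵢ) = 2/64 + 32/64 + 16/64 + 1/64 + 32/64 + 32/64 = 115/64 = 1.796875.
Kraft's inequality requires Σ ≤ 1; here Σ = 1.796875 > 1, so no such prefix code exists.

1.796875; no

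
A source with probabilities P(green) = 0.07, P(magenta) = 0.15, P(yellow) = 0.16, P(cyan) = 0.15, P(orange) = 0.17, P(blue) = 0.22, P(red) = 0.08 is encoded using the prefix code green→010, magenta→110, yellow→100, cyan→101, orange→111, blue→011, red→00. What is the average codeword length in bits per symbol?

2.92 bits/symbol

L̄ = Σ pᵢ·ℓᵢ = 0.07·3 + 0.15·3 + 0.16·3 + 0.15·3 + 0.17·3 + 0.22·3 + 0.08·2 = 2.92 bits/symbol.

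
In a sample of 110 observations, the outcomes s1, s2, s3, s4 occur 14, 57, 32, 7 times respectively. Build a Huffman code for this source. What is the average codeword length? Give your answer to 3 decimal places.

1.673 bits/symbol

Probabilities are the counts divided by 110.
Repeatedly combine the two least-probable nodes; the expected code length is the sum of the merged weights.
merge 7/110 + 7/55 → 21/110
merge 21/110 + 16/55 → 53/110
merge 53/110 + 57/110 → 1
L = 21/110 + 53/110 + 1 = 92/55 ≈ 1.673 bits/symbol.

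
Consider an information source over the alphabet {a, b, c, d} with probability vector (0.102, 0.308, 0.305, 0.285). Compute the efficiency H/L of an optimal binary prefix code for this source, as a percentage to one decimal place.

Entropy H = −Σ p log₂ p ≈ 1.8978 bits.
Huffman merges: 51/500+57/200→387/1000; 61/200+77/250→613/1000; 387/1000+613/1000→1. L = 2 ≈ 2.0000.
Efficiency = H/L = 1.8978/2.0000 = 94.9%.

94.9%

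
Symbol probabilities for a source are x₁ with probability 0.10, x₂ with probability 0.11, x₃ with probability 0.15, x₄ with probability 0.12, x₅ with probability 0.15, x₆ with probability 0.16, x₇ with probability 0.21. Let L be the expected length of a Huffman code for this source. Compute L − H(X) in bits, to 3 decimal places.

0.024 bits

Entropy H = −Σ p log₂ p ≈ 2.7665 bits.
Huffman merges: 1/10+11/100→21/100; 3/25+3/20→27/100; 3/20+4/25→31/100; 21/100+21/100→21/50; 27/100+31/100→29/50; 21/50+29/50→1. L = 279/100 ≈ 2.7900.
L − H = 2.7900 − 2.7665 = 0.024 bits.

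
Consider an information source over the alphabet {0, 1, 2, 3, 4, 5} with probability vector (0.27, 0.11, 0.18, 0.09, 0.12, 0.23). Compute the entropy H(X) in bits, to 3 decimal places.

H = −Σ pᵢ log₂ pᵢ.
−0.27·log₂(0.27) = 0.5100
−0.11·log₂(0.11) = 0.3503
−0.18·log₂(0.18) = 0.4453
−0.09·log₂(0.09) = 0.3127
−0.12·log₂(0.12) = 0.3671
−0.23·log₂(0.23) = 0.4877
Sum ≈ 2.4730 → 2.473 bits.

2.473 bits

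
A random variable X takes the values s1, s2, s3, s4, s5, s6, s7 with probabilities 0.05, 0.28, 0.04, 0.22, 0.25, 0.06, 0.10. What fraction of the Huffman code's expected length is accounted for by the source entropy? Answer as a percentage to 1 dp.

99.3%

Entropy H = −Σ p log₂ p ≈ 2.4724 bits.
Huffman merges: 1/25+1/20→9/100; 3/50+9/100→3/20; 1/10+3/20→1/4; 11/50+1/4→47/100; 1/4+7/25→53/100; 47/100+53/100→1. L = 249/100 ≈ 2.4900.
Efficiency = H/L = 2.4724/2.4900 = 99.3%.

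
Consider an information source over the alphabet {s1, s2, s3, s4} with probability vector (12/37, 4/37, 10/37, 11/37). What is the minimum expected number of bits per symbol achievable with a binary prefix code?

Repeatedly combine the two least-probable nodes; the expected code length is the sum of the merged weights.
merge 4/37 + 10/37 → 14/37
merge 11/37 + 12/37 → 23/37
merge 14/37 + 23/37 → 1
L = 14/37 + 23/37 + 1 = 2 bits/symbol.

2 bits/symbol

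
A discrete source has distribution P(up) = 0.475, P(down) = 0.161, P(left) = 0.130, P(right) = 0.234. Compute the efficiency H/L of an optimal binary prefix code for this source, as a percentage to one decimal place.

Entropy H = −Σ p log₂ p ≈ 1.8073 bits.
Huffman merges: 13/100+161/1000→291/1000; 117/500+291/1000→21/40; 19/40+21/40→1. L = 227/125 ≈ 1.8160.
Efficiency = H/L = 1.8073/1.8160 = 99.5%.

99.5%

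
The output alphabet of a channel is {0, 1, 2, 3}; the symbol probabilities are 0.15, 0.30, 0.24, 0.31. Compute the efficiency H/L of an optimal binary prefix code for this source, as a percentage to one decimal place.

Entropy H = −Σ p log₂ p ≈ 1.9496 bits.
Huffman merges: 3/20+6/25→39/100; 3/10+31/100→61/100; 39/100+61/100→1. L = 2 ≈ 2.0000.
Efficiency = H/L = 1.9496/2.0000 = 97.5%.

97.5%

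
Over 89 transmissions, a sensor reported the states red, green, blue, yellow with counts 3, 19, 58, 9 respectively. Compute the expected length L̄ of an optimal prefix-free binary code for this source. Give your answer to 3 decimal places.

Probabilities are the counts divided by 89.
Repeatedly combine the two least-probable nodes; the expected code length is the sum of the merged weights.
merge 3/89 + 9/89 → 12/89
merge 12/89 + 19/89 → 31/89
merge 31/89 + 58/89 → 1
L = 12/89 + 31/89 + 1 = 132/89 ≈ 1.483 bits/symbol.

1.483 bits/symbol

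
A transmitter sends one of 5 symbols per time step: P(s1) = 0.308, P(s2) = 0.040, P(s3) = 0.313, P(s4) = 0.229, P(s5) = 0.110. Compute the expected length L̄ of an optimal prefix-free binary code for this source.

2.15 bits/symbol

Repeatedly combine the two least-probable nodes; the expected code length is the sum of the merged weights.
merge 1/25 + 11/100 → 3/20
merge 3/20 + 229/1000 → 379/1000
merge 77/250 + 313/1000 → 621/1000
merge 379/1000 + 621/1000 → 1
L = 3/20 + 379/1000 + 621/1000 + 1 = 43/20 = 2.15 bits/symbol.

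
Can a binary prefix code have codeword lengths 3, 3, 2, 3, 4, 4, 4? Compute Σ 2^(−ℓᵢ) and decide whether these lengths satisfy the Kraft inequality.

With common denominator 2^4 = 16: Σ 2^(−ℓᵢ) = 2/16 + 2/16 + 4/16 + 2/16 + 1/16 + 1/16 + 1/16 = 13/16 = 0.8125.
Kraft's inequality requires Σ ≤ 1; here Σ = 0.8125 ≤ 1, so such a prefix code exists.

0.8125; yes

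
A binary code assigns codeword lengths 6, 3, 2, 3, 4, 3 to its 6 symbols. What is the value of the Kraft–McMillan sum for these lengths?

0.703125

With common denominator 2^6 = 64: Σ 2^(−ℓᵢ) = 1/64 + 8/64 + 16/64 + 8/64 + 4/64 + 8/64 = 45/64 = 0.703125.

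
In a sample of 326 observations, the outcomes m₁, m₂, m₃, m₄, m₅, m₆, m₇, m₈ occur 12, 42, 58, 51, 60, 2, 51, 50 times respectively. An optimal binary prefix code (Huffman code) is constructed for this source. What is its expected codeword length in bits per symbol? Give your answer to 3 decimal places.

Probabilities are the counts divided by 326.
Repeatedly combine the two least-probable nodes; the expected code length is the sum of the merged weights.
merge 1/163 + 6/163 → 7/163
merge 7/163 + 21/163 → 28/163
merge 25/163 + 51/326 → 101/326
merge 51/326 + 28/163 → 107/326
merge 29/163 + 30/163 → 59/163
merge 101/326 + 107/326 → 104/163
merge 59/163 + 104/163 → 1
L = 7/163 + 28/163 + 101/326 + 107/326 + 59/163 + 104/163 + 1 = 465/163 ≈ 2.853 bits/symbol.

2.853 bits/symbol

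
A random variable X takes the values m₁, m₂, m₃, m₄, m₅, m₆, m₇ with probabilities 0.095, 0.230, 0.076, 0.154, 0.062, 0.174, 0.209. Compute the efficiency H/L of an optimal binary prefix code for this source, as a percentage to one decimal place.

Entropy H = −Σ p log₂ p ≈ 2.6682 bits.
Huffman merges: 31/500+19/250→69/500; 19/200+69/500→233/1000; 77/500+87/500→41/125; 209/1000+23/100→439/1000; 233/1000+41/125→561/1000; 439/1000+561/1000→1. L = 2699/1000 ≈ 2.6990.
Efficiency = H/L = 2.6682/2.6990 = 98.9%.

98.9%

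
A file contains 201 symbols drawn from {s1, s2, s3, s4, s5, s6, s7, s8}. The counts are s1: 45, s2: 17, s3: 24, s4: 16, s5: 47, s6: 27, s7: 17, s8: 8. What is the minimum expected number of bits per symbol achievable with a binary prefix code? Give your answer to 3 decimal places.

2.831 bits/symbol

Probabilities are the counts divided by 201.
Repeatedly combine the two least-probable nodes; the expected code length is the sum of the merged weights.
merge 8/201 + 16/201 → 8/67
merge 17/201 + 17/201 → 34/201
merge 8/67 + 8/67 → 16/67
merge 9/67 + 34/201 → 61/201
merge 15/67 + 47/201 → 92/201
merge 16/67 + 61/201 → 109/201
merge 92/201 + 109/201 → 1
L = 8/67 + 34/201 + 16/67 + 61/201 + 92/201 + 109/201 + 1 = 569/201 ≈ 2.831 bits/symbol.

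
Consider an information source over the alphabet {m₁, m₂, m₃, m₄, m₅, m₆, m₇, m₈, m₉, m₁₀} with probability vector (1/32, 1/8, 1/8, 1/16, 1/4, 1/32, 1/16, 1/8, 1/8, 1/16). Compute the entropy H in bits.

3.0625 bits

Each probability is a power of 1/2, so log₂(1/p) is an integer.
H = Σ p·log₂(1/p) = 1/32·5 + 1/8·3 + 1/8·3 + 1/16·4 + 1/4·2 + 1/32·5 + 1/16·4 + 1/8·3 + 1/8·3 + 1/16·4 = 3.0625 bits.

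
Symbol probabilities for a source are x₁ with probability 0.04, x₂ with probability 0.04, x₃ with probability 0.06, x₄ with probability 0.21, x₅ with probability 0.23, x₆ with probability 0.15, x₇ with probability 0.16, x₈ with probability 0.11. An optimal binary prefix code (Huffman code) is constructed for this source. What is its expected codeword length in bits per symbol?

2.78 bits/symbol

Repeatedly combine the two least-probable nodes; the expected code length is the sum of the merged weights.
merge 1/25 + 1/25 → 2/25
merge 3/50 + 2/25 → 7/50
merge 11/100 + 7/50 → 1/4
merge 3/20 + 4/25 → 31/100
merge 21/100 + 23/100 → 11/25
merge 1/4 + 31/100 → 14/25
merge 11/25 + 14/25 → 1
L = 2/25 + 7/50 + 1/4 + 31/100 + 11/25 + 14/25 + 1 = 139/50 = 2.78 bits/symbol.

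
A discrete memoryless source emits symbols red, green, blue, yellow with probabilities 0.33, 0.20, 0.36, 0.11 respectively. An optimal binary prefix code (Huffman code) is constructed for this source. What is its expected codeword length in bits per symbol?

Repeatedly combine the two least-probable nodes; the expected code length is the sum of the merged weights.
merge 11/100 + 1/5 → 31/100
merge 31/100 + 33/100 → 16/25
merge 9/25 + 16/25 → 1
L = 31/100 + 16/25 + 1 = 39/20 = 1.95 bits/symbol.

1.95 bits/symbol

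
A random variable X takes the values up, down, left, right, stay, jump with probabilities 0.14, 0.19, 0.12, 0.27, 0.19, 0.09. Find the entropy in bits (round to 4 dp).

H = −Σ pᵢ log₂ pᵢ.
−0.14·log₂(0.14) = 0.3971
−0.19·log₂(0.19) = 0.4552
−0.12·log₂(0.12) = 0.3671
−0.27·log₂(0.27) = 0.5100
−0.19·log₂(0.19) = 0.4552
−0.09·log₂(0.09) = 0.3127
Sum ≈ 2.4973 → 2.4973 bits.

2.4973 bits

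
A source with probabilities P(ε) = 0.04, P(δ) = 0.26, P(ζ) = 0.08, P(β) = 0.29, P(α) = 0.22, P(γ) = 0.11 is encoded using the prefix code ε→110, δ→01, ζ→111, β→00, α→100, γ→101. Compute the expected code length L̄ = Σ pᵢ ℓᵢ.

2.45 bits/symbol

L̄ = Σ pᵢ·ℓᵢ = 0.04·3 + 0.26·2 + 0.08·3 + 0.29·2 + 0.22·3 + 0.11·3 = 2.45 bits/symbol.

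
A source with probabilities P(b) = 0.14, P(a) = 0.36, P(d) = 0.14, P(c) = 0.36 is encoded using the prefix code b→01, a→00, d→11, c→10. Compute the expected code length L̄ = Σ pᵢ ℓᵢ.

2 bits/symbol

L̄ = Σ pᵢ·ℓᵢ = 0.14·2 + 0.36·2 + 0.14·2 + 0.36·2 = 2 bits/symbol.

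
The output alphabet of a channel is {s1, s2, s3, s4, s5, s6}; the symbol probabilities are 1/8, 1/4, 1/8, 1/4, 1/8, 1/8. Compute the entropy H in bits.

Each probability is a power of 1/2, so log₂(1/p) is an integer.
H = Σ p·log₂(1/p) = 1/8·3 + 1/4·2 + 1/8·3 + 1/4·2 + 1/8·3 + 1/8·3 = 2.5 bits.

2.5 bits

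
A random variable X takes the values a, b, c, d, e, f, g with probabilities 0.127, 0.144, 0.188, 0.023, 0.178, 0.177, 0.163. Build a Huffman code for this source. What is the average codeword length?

Repeatedly combine the two least-probable nodes; the expected code length is the sum of the merged weights.
merge 23/1000 + 127/1000 → 3/20
merge 18/125 + 3/20 → 147/500
merge 163/1000 + 177/1000 → 17/50
merge 89/500 + 47/250 → 183/500
merge 147/500 + 17/50 → 317/500
merge 183/500 + 317/500 → 1
L = 3/20 + 147/500 + 17/50 + 183/500 + 317/500 + 1 = 348/125 = 2.784 bits/symbol.

2.784 bits/symbol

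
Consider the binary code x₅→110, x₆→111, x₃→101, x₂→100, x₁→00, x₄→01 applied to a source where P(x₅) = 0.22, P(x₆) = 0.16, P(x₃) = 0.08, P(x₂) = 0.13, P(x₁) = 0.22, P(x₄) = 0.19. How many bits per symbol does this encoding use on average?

L̄ = Σ pᵢ·ℓᵢ = 0.22·3 + 0.16·3 + 0.08·3 + 0.13·3 + 0.22·2 + 0.19·2 = 2.59 bits/symbol.

2.59 bits/symbol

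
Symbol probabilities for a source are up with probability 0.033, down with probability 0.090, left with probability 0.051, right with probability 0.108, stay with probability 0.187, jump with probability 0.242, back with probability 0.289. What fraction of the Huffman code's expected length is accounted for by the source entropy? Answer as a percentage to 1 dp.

Entropy H = −Σ p log₂ p ≈ 2.5060 bits.
Huffman merges: 33/1000+51/1000→21/250; 21/250+9/100→87/500; 27/250+87/500→141/500; 187/1000+121/500→429/1000; 141/500+289/1000→571/1000; 429/1000+571/1000→1. L = 127/50 ≈ 2.5400.
Efficiency = H/L = 2.5060/2.5400 = 98.7%.

98.7%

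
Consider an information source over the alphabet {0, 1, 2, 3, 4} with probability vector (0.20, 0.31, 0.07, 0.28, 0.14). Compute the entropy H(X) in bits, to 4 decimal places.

H = −Σ pᵢ log₂ pᵢ.
−0.20·log₂(0.20) = 0.4644
−0.31·log₂(0.31) = 0.5238
−0.07·log₂(0.07) = 0.2686
−0.28·log₂(0.28) = 0.5142
−0.14·log₂(0.14) = 0.3971
Sum ≈ 2.1681 → 2.1681 bits.

2.1681 bits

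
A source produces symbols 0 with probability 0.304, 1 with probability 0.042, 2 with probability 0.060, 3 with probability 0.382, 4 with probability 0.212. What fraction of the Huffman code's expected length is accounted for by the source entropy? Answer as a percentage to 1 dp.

96.5%

Entropy H = −Σ p log₂ p ≈ 1.9626 bits.
Huffman merges: 21/500+3/50→51/500; 51/500+53/250→157/500; 38/125+157/500→309/500; 191/500+309/500→1. L = 1017/500 ≈ 2.0340.
Efficiency = H/L = 1.9626/2.0340 = 96.5%.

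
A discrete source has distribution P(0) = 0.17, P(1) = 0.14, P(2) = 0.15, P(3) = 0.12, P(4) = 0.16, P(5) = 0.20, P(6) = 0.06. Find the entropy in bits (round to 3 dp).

H = −Σ pᵢ log₂ pᵢ.
−0.17·log₂(0.17) = 0.4346
−0.14·log₂(0.14) = 0.3971
−0.15·log₂(0.15) = 0.4105
−0.12·log₂(0.12) = 0.3671
−0.16·log₂(0.16) = 0.4230
−0.20·log₂(0.20) = 0.4644
−0.06·log₂(0.06) = 0.2435
Sum ≈ 2.7402 → 2.740 bits.

2.740 bits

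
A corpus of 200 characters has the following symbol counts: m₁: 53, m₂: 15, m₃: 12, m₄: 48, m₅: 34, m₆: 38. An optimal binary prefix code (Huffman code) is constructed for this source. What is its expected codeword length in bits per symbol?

2.44 bits/symbol

Probabilities are the counts divided by 200.
Repeatedly combine the two least-probable nodes; the expected code length is the sum of the merged weights.
merge 3/50 + 3/40 → 27/200
merge 27/200 + 17/100 → 61/200
merge 19/100 + 6/25 → 43/100
merge 53/200 + 61/200 → 57/100
merge 43/100 + 57/100 → 1
L = 27/200 + 61/200 + 43/100 + 57/100 + 1 = 61/25 = 2.44 bits/symbol.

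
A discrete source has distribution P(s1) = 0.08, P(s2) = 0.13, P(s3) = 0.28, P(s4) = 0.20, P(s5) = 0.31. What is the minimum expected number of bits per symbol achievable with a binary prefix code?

Repeatedly combine the two least-probable nodes; the expected code length is the sum of the merged weights.
merge 2/25 + 13/100 → 21/100
merge 1/5 + 21/100 → 41/100
merge 7/25 + 31/100 → 59/100
merge 41/100 + 59/100 → 1
L = 21/100 + 41/100 + 59/100 + 1 = 221/100 = 2.21 bits/symbol.

2.21 bits/symbol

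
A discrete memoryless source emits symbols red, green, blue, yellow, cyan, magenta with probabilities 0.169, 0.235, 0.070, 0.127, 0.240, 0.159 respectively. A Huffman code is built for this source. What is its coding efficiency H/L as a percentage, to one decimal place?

Entropy H = −Σ p log₂ p ≈ 2.4870 bits.
Huffman merges: 7/100+127/1000→197/1000; 159/1000+169/1000→41/125; 197/1000+47/200→54/125; 6/25+41/125→71/125; 54/125+71/125→1. L = 101/40 ≈ 2.5250.
Efficiency = H/L = 2.4870/2.5250 = 98.5%.

98.5%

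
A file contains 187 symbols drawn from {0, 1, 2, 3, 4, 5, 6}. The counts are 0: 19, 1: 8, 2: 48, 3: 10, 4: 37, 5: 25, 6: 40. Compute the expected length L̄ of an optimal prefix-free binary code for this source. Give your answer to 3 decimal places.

Probabilities are the counts divided by 187.
Repeatedly combine the two least-probable nodes; the expected code length is the sum of the merged weights.
merge 8/187 + 10/187 → 18/187
merge 18/187 + 19/187 → 37/187
merge 25/187 + 37/187 → 62/187
merge 37/187 + 40/187 → 7/17
merge 48/187 + 62/187 → 10/17
merge 7/17 + 10/17 → 1
L = 18/187 + 37/187 + 62/187 + 7/17 + 10/17 + 1 = 491/187 ≈ 2.626 bits/symbol.

2.626 bits/symbol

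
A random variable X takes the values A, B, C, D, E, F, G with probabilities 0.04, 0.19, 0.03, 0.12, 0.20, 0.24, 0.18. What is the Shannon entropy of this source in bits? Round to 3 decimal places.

2.564 bits

H = −Σ pᵢ log₂ pᵢ.
−0.04·log₂(0.04) = 0.1858
−0.19·log₂(0.19) = 0.4552
−0.03·log₂(0.03) = 0.1518
−0.12·log₂(0.12) = 0.3671
−0.20·log₂(0.20) = 0.4644
−0.24·log₂(0.24) = 0.4941
−0.18·log₂(0.18) = 0.4453
Sum ≈ 2.5636 → 2.564 bits.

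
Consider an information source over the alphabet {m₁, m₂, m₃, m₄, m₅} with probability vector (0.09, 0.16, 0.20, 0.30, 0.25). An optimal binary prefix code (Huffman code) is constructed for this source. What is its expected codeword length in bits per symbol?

2.25 bits/symbol

Repeatedly combine the two least-probable nodes; the expected code length is the sum of the merged weights.
merge 9/100 + 4/25 → 1/4
merge 1/5 + 1/4 → 9/20
merge 1/4 + 3/10 → 11/20
merge 9/20 + 11/20 → 1
L = 1/4 + 9/20 + 11/20 + 1 = 9/4 = 2.25 bits/symbol.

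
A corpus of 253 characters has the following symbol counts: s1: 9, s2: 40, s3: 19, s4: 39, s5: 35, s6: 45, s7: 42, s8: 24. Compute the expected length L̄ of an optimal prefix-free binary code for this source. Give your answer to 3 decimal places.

Probabilities are the counts divided by 253.
Repeatedly combine the two least-probable nodes; the expected code length is the sum of the merged weights.
merge 9/253 + 19/253 → 28/253
merge 24/253 + 28/253 → 52/253
merge 35/253 + 39/253 → 74/253
merge 40/253 + 42/253 → 82/253
merge 45/253 + 52/253 → 97/253
merge 74/253 + 82/253 → 156/253
merge 97/253 + 156/253 → 1
L = 28/253 + 52/253 + 74/253 + 82/253 + 97/253 + 156/253 + 1 = 742/253 ≈ 2.933 bits/symbol.

2.933 bits/symbol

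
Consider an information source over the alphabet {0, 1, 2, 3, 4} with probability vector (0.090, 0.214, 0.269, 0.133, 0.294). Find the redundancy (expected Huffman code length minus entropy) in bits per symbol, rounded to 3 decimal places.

Entropy H = −Σ p log₂ p ≈ 2.2046 bits.
Huffman merges: 9/100+133/1000→223/1000; 107/500+223/1000→437/1000; 269/1000+147/500→563/1000; 437/1000+563/1000→1. L = 2223/1000 ≈ 2.2230.
L − H = 2.2230 − 2.2046 = 0.018 bits.

0.018 bits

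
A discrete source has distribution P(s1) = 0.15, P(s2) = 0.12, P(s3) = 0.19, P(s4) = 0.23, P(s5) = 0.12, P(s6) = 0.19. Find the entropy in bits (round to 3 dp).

H = −Σ pᵢ log₂ pᵢ.
−0.15·log₂(0.15) = 0.4105
−0.12·log₂(0.12) = 0.3671
−0.19·log₂(0.19) = 0.4552
−0.23·log₂(0.23) = 0.4877
−0.12·log₂(0.12) = 0.3671
−0.19·log₂(0.19) = 0.4552
Sum ≈ 2.5428 → 2.543 bits.

2.543 bits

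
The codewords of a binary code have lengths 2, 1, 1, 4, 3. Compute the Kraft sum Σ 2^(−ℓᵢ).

1.4375

With common denominator 2^4 = 16: Σ 2^(−ℓᵢ) = 4/16 + 8/16 + 8/16 + 1/16 + 2/16 = 23/16 = 1.4375.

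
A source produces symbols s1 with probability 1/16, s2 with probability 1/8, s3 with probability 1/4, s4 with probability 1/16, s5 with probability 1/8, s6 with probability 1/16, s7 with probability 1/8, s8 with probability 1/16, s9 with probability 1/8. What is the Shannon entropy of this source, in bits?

Each probability is a power of 1/2, so log₂(1/p) is an integer.
H = Σ p·log₂(1/p) = 1/16·4 + 1/8·3 + 1/4·2 + 1/16·4 + 1/8·3 + 1/16·4 + 1/8·3 + 1/16·4 + 1/8·3 = 3 bits.

3 bits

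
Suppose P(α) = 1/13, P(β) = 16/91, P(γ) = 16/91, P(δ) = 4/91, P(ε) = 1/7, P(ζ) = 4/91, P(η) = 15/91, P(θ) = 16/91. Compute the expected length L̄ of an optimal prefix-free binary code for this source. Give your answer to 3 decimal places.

Repeatedly combine the two least-probable nodes; the expected code length is the sum of the merged weights.
merge 4/91 + 4/91 → 8/91
merge 1/13 + 8/91 → 15/91
merge 1/7 + 15/91 → 4/13
merge 15/91 + 16/91 → 31/91
merge 16/91 + 16/91 → 32/91
merge 4/13 + 31/91 → 59/91
merge 32/91 + 59/91 → 1
L = 8/91 + 15/91 + 4/13 + 31/91 + 32/91 + 59/91 + 1 = 264/91 ≈ 2.901 bits/symbol.

2.901 bits/symbol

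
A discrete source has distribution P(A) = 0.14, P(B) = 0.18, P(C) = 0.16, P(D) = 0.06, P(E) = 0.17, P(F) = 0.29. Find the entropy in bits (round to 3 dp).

H = −Σ pᵢ log₂ pᵢ.
−0.14·log₂(0.14) = 0.3971
−0.18·log₂(0.18) = 0.4453
−0.16·log₂(0.16) = 0.4230
−0.06·log₂(0.06) = 0.2435
−0.17·log₂(0.17) = 0.4346
−0.29·log₂(0.29) = 0.5179
Sum ≈ 2.4615 → 2.461 bits.

2.461 bits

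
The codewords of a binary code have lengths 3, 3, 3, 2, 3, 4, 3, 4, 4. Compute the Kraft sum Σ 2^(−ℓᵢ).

With common denominator 2^4 = 16: Σ 2^(−ℓᵢ) = 2/16 + 2/16 + 2/16 + 4/16 + 2/16 + 1/16 + 2/16 + 1/16 + 1/16 = 17/16 = 1.0625.

1.0625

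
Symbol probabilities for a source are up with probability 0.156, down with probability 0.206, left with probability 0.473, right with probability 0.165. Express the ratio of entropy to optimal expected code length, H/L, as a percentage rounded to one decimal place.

Entropy H = −Σ p log₂ p ≈ 1.8275 bits.
Huffman merges: 39/250+33/200→321/1000; 103/500+321/1000→527/1000; 473/1000+527/1000→1. L = 231/125 ≈ 1.8480.
Efficiency = H/L = 1.8275/1.8480 = 98.9%.

98.9%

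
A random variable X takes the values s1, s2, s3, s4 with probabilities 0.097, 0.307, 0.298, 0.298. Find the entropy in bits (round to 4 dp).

H = −Σ pᵢ log₂ pᵢ.
−0.097·log₂(0.097) = 0.3265
−0.307·log₂(0.307) = 0.5230
−0.298·log₂(0.298) = 0.5205
−0.298·log₂(0.298) = 0.5205
Sum ≈ 1.8905 → 1.8905 bits.

1.8905 bits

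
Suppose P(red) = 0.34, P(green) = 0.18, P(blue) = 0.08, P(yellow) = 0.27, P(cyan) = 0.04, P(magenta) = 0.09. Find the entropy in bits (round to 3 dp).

H = −Σ pᵢ log₂ pᵢ.
−0.34·log₂(0.34) = 0.5292
−0.18·log₂(0.18) = 0.4453
−0.08·log₂(0.08) = 0.2915
−0.27·log₂(0.27) = 0.5100
−0.04·log₂(0.04) = 0.1858
−0.09·log₂(0.09) = 0.3127
Sum ≈ 2.2744 → 2.274 bits.

2.274 bits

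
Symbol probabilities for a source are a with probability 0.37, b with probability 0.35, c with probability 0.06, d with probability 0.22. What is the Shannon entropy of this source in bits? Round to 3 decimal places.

H = −Σ pᵢ log₂ pᵢ.
−0.37·log₂(0.37) = 0.5307
−0.35·log₂(0.35) = 0.5301
−0.06·log₂(0.06) = 0.2435
−0.22·log₂(0.22) = 0.4806
Sum ≈ 1.7849 → 1.785 bits.

1.785 bits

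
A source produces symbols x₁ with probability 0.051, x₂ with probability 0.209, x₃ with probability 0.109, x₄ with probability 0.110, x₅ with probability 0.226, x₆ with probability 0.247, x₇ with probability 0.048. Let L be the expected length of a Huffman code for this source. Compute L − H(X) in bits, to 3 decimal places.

0.042 bits

Entropy H = −Σ p log₂ p ≈ 2.5833 bits.
Huffman merges: 6/125+51/1000→99/1000; 99/1000+109/1000→26/125; 11/100+26/125→159/500; 209/1000+113/500→87/200; 247/1000+159/500→113/200; 87/200+113/200→1. L = 21/8 ≈ 2.6250.
L − H = 2.6250 − 2.5833 = 0.042 bits.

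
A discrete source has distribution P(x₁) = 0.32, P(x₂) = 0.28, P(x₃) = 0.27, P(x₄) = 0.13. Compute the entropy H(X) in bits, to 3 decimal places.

1.933 bits

H = −Σ pᵢ log₂ pᵢ.
−0.32·log₂(0.32) = 0.5260
−0.28·log₂(0.28) = 0.5142
−0.27·log₂(0.27) = 0.5100
−0.13·log₂(0.13) = 0.3826
Sum ≈ 1.9329 → 1.933 bits.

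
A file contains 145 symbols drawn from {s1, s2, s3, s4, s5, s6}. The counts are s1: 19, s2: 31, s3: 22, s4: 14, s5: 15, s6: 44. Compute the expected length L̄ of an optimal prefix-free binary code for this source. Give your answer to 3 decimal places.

2.483 bits/symbol

Probabilities are the counts divided by 145.
Repeatedly combine the two least-probable nodes; the expected code length is the sum of the merged weights.
merge 14/145 + 3/29 → 1/5
merge 19/145 + 22/145 → 41/145
merge 1/5 + 31/145 → 12/29
merge 41/145 + 44/145 → 17/29
merge 12/29 + 17/29 → 1
L = 1/5 + 41/145 + 12/29 + 17/29 + 1 = 72/29 ≈ 2.483 bits/symbol.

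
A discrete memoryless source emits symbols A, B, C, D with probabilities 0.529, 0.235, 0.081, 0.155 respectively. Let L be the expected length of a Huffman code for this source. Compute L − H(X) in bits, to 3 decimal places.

0.019 bits

Entropy H = −Σ p log₂ p ≈ 1.6875 bits.
Huffman merges: 81/1000+31/200→59/250; 47/200+59/250→471/1000; 471/1000+529/1000→1. L = 1707/1000 ≈ 1.7070.
L − H = 1.7070 − 1.6875 = 0.019 bits.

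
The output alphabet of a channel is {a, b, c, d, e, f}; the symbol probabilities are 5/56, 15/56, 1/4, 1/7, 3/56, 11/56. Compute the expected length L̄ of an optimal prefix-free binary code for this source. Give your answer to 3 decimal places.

2.429 bits/symbol

Repeatedly combine the two least-probable nodes; the expected code length is the sum of the merged weights.
merge 3/56 + 5/56 → 1/7
merge 1/7 + 1/7 → 2/7
merge 11/56 + 1/4 → 25/56
merge 15/56 + 2/7 → 31/56
merge 25/56 + 31/56 → 1
L = 1/7 + 2/7 + 25/56 + 31/56 + 1 = 17/7 ≈ 2.429 bits/symbol.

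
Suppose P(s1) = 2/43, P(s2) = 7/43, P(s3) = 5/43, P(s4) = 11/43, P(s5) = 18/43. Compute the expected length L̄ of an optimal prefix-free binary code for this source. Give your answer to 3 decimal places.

Repeatedly combine the two least-probable nodes; the expected code length is the sum of the merged weights.
merge 2/43 + 5/43 → 7/43
merge 7/43 + 7/43 → 14/43
merge 11/43 + 14/43 → 25/43
merge 18/43 + 25/43 → 1
L = 7/43 + 14/43 + 25/43 + 1 = 89/43 ≈ 2.070 bits/symbol.

2.070 bits/symbol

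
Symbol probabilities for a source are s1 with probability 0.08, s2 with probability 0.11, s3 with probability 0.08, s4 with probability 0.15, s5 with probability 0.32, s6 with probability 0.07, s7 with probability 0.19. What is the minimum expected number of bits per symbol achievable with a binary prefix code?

2.64 bits/symbol

Repeatedly combine the two least-probable nodes; the expected code length is the sum of the merged weights.
merge 7/100 + 2/25 → 3/20
merge 2/25 + 11/100 → 19/100
merge 3/20 + 3/20 → 3/10
merge 19/100 + 19/100 → 19/50
merge 3/10 + 8/25 → 31/50
merge 19/50 + 31/50 → 1
L = 3/20 + 19/100 + 3/10 + 19/50 + 31/50 + 1 = 66/25 = 2.64 bits/symbol.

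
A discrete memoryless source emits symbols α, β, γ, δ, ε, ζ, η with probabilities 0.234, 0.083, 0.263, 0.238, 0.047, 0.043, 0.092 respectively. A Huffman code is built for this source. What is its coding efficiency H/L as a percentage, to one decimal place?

99.2%

Entropy H = −Σ p log₂ p ≈ 2.5072 bits.
Huffman merges: 43/1000+47/1000→9/100; 83/1000+9/100→173/1000; 23/250+173/1000→53/200; 117/500+119/500→59/125; 263/1000+53/200→66/125; 59/125+66/125→1. L = 316/125 ≈ 2.5280.
Efficiency = H/L = 2.5072/2.5280 = 99.2%.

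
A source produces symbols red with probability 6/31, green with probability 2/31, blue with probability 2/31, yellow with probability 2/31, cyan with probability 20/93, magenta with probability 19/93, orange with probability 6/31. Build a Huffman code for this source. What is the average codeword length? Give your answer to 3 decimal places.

Repeatedly combine the two least-probable nodes; the expected code length is the sum of the merged weights.
merge 2/31 + 2/31 → 4/31
merge 2/31 + 4/31 → 6/31
merge 6/31 + 6/31 → 12/31
merge 6/31 + 19/93 → 37/93
merge 20/93 + 12/31 → 56/93
merge 37/93 + 56/93 → 1
L = 4/31 + 6/31 + 12/31 + 37/93 + 56/93 + 1 = 84/31 ≈ 2.710 bits/symbol.

2.710 bits/symbol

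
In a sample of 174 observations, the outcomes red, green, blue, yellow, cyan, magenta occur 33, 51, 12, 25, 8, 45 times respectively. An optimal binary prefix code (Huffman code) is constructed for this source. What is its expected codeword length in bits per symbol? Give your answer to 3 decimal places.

2.374 bits/symbol

Probabilities are the counts divided by 174.
Repeatedly combine the two least-probable nodes; the expected code length is the sum of the merged weights.
merge 4/87 + 2/29 → 10/87
merge 10/87 + 25/174 → 15/58
merge 11/58 + 15/58 → 13/29
merge 15/58 + 17/58 → 16/29
merge 13/29 + 16/29 → 1
L = 10/87 + 15/58 + 13/29 + 16/29 + 1 = 413/174 ≈ 2.374 bits/symbol.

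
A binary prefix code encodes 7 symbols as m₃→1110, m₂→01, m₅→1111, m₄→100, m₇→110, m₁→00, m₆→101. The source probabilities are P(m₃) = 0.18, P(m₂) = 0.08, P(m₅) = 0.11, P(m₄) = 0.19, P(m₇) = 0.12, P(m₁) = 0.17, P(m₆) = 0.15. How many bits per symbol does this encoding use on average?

3.04 bits/symbol

L̄ = Σ pᵢ·ℓᵢ = 0.18·4 + 0.08·2 + 0.11·4 + 0.19·3 + 0.12·3 + 0.17·2 + 0.15·3 = 3.04 bits/symbol.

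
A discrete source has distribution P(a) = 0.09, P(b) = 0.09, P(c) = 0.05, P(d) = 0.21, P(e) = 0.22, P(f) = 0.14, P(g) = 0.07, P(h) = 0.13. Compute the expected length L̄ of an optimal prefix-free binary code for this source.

Repeatedly combine the two least-probable nodes; the expected code length is the sum of the merged weights.
merge 1/20 + 7/100 → 3/25
merge 9/100 + 9/100 → 9/50
merge 3/25 + 13/100 → 1/4
merge 7/50 + 9/50 → 8/25
merge 21/100 + 11/50 → 43/100
merge 1/4 + 8/25 → 57/100
merge 43/100 + 57/100 → 1
L = 3/25 + 9/50 + 1/4 + 8/25 + 43/100 + 57/100 + 1 = 287/100 = 2.87 bits/symbol.

2.87 bits/symbol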